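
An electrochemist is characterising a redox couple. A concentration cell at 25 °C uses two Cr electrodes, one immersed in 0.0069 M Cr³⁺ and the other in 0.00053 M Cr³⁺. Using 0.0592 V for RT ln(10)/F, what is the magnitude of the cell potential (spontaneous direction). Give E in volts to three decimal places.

For a concentration cell E°cell = 0. The 0.0069 M side is the cathode (reduction is favoured where [Cr³⁺] is higher).
With n = 3, E = −(0.0592/3) log([Cr³⁺]ₐₙ/[Cr³⁺]꜀ₐₜ) = −(0.0592/3) log(0.00053/0.0069) = −(0.0592/3)(-1.115) = +0.022 V.

+0.022 V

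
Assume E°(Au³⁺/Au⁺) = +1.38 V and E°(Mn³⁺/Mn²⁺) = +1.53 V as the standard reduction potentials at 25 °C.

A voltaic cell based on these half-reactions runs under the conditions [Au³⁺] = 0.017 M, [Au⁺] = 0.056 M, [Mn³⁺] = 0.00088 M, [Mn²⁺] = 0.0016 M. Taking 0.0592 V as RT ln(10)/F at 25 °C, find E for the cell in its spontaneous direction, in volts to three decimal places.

Mn³⁺/Mn²⁺ is the cathode (higher E°), Au³⁺/Au⁺ the anode: E°cell = +1.53 − (+1.38) = +0.15 V, n = 2.
Overall: 2 Mn³⁺(aq) + Au⁺(aq) → 2 Mn²⁺(aq) + Au³⁺(aq)
Q = [Mn²⁺]^2·[Au³⁺] / ([Mn³⁺]^2·[Au⁺]); log Q = 0.002.
E = E° − (0.0592/n) log Q = +0.15 − (0.0592/2)(0.002) = +0.150 V.

+0.150 V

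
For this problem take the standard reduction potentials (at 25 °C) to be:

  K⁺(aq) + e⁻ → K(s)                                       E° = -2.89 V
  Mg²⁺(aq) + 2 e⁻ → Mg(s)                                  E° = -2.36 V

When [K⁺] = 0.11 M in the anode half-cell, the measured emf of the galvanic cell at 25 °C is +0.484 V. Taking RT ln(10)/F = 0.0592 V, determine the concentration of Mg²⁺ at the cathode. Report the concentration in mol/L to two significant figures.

Mg²⁺/Mg is the cathode, K⁺/K the anode: E°cell = +0.53 V, n = 2.
Overall reaction: Mg²⁺(aq) + 2 K(s) → Mg(s) + 2 K⁺(aq); Q = [K⁺]^2/[Mg²⁺]^1.
From E = E° − (0.0592/n) log Q: log Q = (E° − E)·n/0.0592 = (+0.53 − (+0.484))·2/0.0592 = 1.5541.
So 1·log[Mg²⁺] = 2·log(0.11) − log Q = -1.9172 − (1.5541) = -3.4713; [Mg²⁺] = 10^(-3.4713) ≈ 0.00034 M.

0.00034 M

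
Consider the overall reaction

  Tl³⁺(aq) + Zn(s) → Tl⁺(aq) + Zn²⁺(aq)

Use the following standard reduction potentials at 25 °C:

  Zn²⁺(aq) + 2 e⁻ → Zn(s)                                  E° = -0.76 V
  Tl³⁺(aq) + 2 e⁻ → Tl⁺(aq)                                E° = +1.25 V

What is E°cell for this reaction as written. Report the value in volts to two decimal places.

The Tl³⁺/Tl⁺ couple has the higher reduction potential, so it is the cathode; Zn²⁺/Zn is oxidised at the anode.
E°cell = E°(cathode) − E°(anode) = (+1.25) − (-0.76) = +2.01 V.

+2.01 V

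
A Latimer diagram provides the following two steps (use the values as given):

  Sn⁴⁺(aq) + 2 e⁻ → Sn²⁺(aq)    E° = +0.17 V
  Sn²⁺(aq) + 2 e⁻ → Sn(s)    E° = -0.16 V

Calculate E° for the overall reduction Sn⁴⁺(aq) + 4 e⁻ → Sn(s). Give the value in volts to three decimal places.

Since ΔG° = −nFE° is additive over sequential reductions, n₃E°₃ = n₁E°₁ + n₂E°₂.
E°₃ = (2×+0.17 + 2×-0.16) / 4 = (+0.020) / 4 = +0.005 V.

+0.005 V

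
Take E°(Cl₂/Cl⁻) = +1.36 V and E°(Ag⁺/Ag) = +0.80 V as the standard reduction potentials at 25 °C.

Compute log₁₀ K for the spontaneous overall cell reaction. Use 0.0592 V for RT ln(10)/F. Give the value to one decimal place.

Cathode: Cl₂/Cl⁻; anode: Ag⁺/Ag. E°cell = +0.56 V, n = 2.
log K = nE°cell / 0.0592 = (2)(+0.56) / 0.0592 = 18.9.

18.9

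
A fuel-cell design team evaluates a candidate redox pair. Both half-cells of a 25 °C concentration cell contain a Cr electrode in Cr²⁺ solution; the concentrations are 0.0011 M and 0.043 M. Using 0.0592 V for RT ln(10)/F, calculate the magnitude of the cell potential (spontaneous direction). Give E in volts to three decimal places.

+0.047 V

For a concentration cell E°cell = 0. The 0.043 M side is the cathode (reduction is favoured where [Cr²⁺] is higher).
With n = 2, E = −(0.0592/2) log([Cr²⁺]ₐₙ/[Cr²⁺]꜀ₐₜ) = −(0.0592/2) log(0.0011/0.043) = −(0.0592/2)(-1.592) = +0.047 V.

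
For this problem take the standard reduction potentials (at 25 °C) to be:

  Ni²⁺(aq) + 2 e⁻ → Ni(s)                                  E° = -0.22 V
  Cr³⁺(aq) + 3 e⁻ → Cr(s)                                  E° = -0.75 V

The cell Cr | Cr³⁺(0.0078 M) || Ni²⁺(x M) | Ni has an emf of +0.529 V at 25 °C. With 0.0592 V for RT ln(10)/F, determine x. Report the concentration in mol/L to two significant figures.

Ni²⁺/Ni is the cathode, Cr³⁺/Cr the anode: E°cell = +0.53 V, n = 6.
Overall reaction: 3 Ni²⁺(aq) + 2 Cr(s) → 3 Ni(s) + 2 Cr³⁺(aq); Q = [Cr³⁺]^2/[Ni²⁺]^3.
From E = E° − (0.0592/n) log Q: log Q = (E° − E)·n/0.0592 = (+0.53 − (+0.529))·6/0.0592 = 0.1014.
So 3·log[Ni²⁺] = 2·log(0.0078) − log Q = -4.2158 − (0.1014) = -4.3172; log[Ni²⁺] = -4.3172 / 3 = -1.4391; [Ni²⁺] = 10^(-1.4391) ≈ 0.036 M.

0.036 M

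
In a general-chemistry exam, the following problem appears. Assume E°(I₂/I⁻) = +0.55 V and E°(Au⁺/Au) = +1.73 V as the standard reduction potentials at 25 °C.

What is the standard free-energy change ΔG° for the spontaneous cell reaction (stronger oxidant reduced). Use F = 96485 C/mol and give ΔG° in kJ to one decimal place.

-227.7 kJ

Au⁺/Au (E° = +1.73 V) is the cathode; I₂/I⁻ (E° = +0.55 V) is the anode, so E°cell = +1.18 V.
Balancing electrons gives n = 2 (lcm of 1 and 2).
ΔG° = −nFE° = −(2)(96485)(+1.18) = -227,705 J = -227.7 kJ.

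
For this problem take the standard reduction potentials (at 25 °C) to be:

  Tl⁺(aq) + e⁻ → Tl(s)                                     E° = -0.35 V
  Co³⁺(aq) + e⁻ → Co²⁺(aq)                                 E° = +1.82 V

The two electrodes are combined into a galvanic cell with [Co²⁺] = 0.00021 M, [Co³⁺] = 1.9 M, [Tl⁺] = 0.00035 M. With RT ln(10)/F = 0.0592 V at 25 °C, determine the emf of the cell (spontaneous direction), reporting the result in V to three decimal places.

+2.609 V

Co³⁺/Co²⁺ is the cathode (higher E°), Tl⁺/Tl the anode: E°cell = +1.82 − (-0.35) = +2.17 V, n = 1.
Overall: Co³⁺(aq) + Tl(s) → Co²⁺(aq) + Tl⁺(aq)
Q = [Co²⁺]·[Tl⁺] / ([Co³⁺]); log Q = -7.412.
E = E° − (0.0592/n) log Q = +2.17 − (0.0592/1)(-7.412) = +2.609 V.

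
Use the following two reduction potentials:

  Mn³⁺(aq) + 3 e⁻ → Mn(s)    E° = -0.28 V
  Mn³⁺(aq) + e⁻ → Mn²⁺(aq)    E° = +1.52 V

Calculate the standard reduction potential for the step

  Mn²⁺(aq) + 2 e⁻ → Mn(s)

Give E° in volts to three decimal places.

Sequential free energies add, so n₃E°₃ = n₁E°₁ + n₂E°₂.
With n₃ = 3, and the known step contributing 1×(+1.52) V, the unknown satisfies 2·E° = 3×(-0.28) − 1×(+1.52) = -2.360.
E° = -2.360 / 2 = -1.180 V.

-1.180 V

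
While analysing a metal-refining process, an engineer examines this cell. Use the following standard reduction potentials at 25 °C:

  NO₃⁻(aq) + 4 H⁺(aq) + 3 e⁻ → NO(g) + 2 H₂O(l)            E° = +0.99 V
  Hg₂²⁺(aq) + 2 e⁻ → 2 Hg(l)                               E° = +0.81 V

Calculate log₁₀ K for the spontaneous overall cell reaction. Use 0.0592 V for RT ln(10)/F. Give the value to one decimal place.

Cathode: NO₃⁻/NO; anode: Hg₂²⁺/Hg. E°cell = +0.18 V, n = 6.
log K = nE°cell / 0.0592 = (6)(+0.18) / 0.0592 = 18.2.

18.2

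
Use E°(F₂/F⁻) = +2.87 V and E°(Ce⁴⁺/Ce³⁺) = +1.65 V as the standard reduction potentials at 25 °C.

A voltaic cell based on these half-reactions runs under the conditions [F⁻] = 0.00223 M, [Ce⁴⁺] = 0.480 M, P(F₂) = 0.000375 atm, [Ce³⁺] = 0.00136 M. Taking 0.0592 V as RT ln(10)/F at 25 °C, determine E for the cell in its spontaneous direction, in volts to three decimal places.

+1.125 V

F₂/F⁻ is the cathode (higher E°), Ce⁴⁺/Ce³⁺ the anode: E°cell = +2.87 − (+1.65) = +1.22 V, n = 2.
Overall: F₂(g) + 2 Ce³⁺(aq) → 2 F⁻(aq) + 2 Ce⁴⁺(aq)
Q = [F⁻]^2·[Ce⁴⁺]^2 / (P(F₂)·[Ce³⁺]^2); log Q = 3.218.
E = E° − (0.0592/n) log Q = +1.22 − (0.0592/2)(3.218) = +1.125 V.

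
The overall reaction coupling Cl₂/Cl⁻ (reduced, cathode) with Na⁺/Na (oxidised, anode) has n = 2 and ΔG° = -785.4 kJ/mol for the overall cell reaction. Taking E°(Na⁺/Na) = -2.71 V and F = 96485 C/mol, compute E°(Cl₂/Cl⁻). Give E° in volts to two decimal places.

E°cell = −ΔG°/(nF) = −(-785.4×10³)/((2)(96485)) = +4.070 V.
Since Cl₂/Cl⁻ is the cathode and Na⁺/Na the anode, E°cell = E°(Cl₂/Cl⁻) − E°(Na⁺/Na).
So E°(Cl₂/Cl⁻) = E°cell + E°(Na⁺/Na) = +4.070 + (-2.71) = +1.36 V.

+1.36 V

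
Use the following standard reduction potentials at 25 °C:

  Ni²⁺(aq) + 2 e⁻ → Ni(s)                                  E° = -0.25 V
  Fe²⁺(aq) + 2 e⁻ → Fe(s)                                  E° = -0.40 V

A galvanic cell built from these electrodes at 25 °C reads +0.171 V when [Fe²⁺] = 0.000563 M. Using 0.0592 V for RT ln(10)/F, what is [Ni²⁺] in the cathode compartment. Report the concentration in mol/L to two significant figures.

0.0029 M

Ni²⁺/Ni is the cathode, Fe²⁺/Fe the anode: E°cell = +0.15 V, n = 2.
Overall reaction: Ni²⁺(aq) + Fe(s) → Ni(s) + Fe²⁺(aq); Q = [Fe²⁺]^1/[Ni²⁺]^1.
From E = E° − (0.0592/n) log Q: log Q = (E° − E)·n/0.0592 = (+0.15 − (+0.171))·2/0.0592 = -0.7095.
So 1·log[Ni²⁺] = 1·log(0.000563) − log Q = -3.2495 − (-0.7095) = -2.5400; [Ni²⁺] = 10^(-2.5400) ≈ 0.0029 M.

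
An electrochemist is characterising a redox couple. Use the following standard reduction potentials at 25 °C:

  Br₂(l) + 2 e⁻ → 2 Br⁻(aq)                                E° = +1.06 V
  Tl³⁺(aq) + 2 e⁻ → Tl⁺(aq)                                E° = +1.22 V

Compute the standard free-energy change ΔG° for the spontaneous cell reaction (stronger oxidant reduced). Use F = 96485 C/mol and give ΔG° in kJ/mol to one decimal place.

-30.9 kJ/mol

Tl³⁺/Tl⁺ (E° = +1.22 V) is the cathode; Br₂/Br⁻ (E° = +1.06 V) is the anode, so E°cell = +0.16 V.
Balancing electrons gives n = 2 (lcm of 2 and 2).
ΔG° = −nFE° = −(2)(96485)(+0.16) = -30,875 J = -30.9 kJ/mol.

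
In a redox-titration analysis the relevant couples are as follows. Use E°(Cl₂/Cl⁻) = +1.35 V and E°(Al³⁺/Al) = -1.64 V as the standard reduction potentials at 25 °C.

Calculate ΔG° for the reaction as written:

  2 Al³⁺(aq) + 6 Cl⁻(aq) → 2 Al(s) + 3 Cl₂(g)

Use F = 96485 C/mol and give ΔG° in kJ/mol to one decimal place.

+1730.9 kJ/mol

As written, Al³⁺/Al is reduced (cathode) and Cl₂/Cl⁻ is oxidised (anode), so E°cell = (-1.64) − (+1.35) = -2.99 V.
Balancing electrons gives n = 6.
ΔG° = −nFE° = −(6)(96485)(-2.99) = 1,730,941 J = +1730.9 kJ/mol.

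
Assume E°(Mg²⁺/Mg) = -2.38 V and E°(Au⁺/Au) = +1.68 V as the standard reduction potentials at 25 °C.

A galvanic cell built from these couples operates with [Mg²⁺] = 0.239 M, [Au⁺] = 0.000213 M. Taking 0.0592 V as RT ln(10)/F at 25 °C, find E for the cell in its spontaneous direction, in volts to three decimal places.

+3.861 V

Au⁺/Au is the cathode (higher E°), Mg²⁺/Mg the anode: E°cell = +1.68 − (-2.38) = +4.06 V, n = 2.
Overall: 2 Au⁺(aq) + Mg(s) → 2 Au(s) + Mg²⁺(aq)
Q = [Mg²⁺] / ([Au⁺]^2); log Q = 6.722.
E = E° − (0.0592/n) log Q = +4.06 − (0.0592/2)(6.722) = +3.861 V.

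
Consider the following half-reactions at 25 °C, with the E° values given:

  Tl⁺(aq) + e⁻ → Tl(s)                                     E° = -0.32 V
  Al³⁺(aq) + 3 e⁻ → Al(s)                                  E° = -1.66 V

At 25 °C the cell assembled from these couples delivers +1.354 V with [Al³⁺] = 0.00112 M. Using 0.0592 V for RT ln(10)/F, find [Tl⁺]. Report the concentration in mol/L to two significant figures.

0.18 M

Tl⁺/Tl is the cathode, Al³⁺/Al the anode: E°cell = +1.34 V, n = 3.
Overall reaction: 3 Tl⁺(aq) + Al(s) → 3 Tl(s) + Al³⁺(aq); Q = [Al³⁺]^1/[Tl⁺]^3.
From E = E° − (0.0592/n) log Q: log Q = (E° − E)·n/0.0592 = (+1.34 − (+1.354))·3/0.0592 = -0.7095.
So 3·log[Tl⁺] = 1·log(0.00112) − log Q = -2.9508 − (-0.7095) = -2.2413; log[Tl⁺] = -2.2413 / 3 = -0.7471; [Tl⁺] = 10^(-0.7471) ≈ 0.18 M.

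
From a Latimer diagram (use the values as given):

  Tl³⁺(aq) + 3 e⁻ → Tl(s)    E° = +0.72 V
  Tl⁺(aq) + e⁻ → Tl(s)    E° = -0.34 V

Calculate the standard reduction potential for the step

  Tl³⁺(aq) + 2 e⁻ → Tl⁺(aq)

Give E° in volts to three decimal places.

+1.250 V

Sequential free energies add, so n₃E°₃ = n₁E°₁ + n₂E°₂.
With n₃ = 3, and the known step contributing 1×(-0.34) V, the unknown satisfies 2·E° = 3×(+0.72) − 1×(-0.34) = +2.500.
E° = +2.500 / 2 = +1.250 V.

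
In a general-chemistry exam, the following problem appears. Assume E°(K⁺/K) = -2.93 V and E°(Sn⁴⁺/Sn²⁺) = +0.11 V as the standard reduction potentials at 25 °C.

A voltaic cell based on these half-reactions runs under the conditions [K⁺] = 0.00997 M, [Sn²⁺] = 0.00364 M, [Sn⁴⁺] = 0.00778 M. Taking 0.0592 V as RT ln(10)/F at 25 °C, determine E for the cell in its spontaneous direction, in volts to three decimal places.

+3.168 V

Sn⁴⁺/Sn²⁺ is the cathode (higher E°), K⁺/K the anode: E°cell = +0.11 − (-2.93) = +3.04 V, n = 2.
Overall: Sn⁴⁺(aq) + 2 K(s) → Sn²⁺(aq) + 2 K⁺(aq)
Q = [Sn²⁺]·[K⁺]^2 / ([Sn⁴⁺]); log Q = -4.332.
E = E° − (0.0592/n) log Q = +3.04 − (0.0592/2)(-4.332) = +3.168 V.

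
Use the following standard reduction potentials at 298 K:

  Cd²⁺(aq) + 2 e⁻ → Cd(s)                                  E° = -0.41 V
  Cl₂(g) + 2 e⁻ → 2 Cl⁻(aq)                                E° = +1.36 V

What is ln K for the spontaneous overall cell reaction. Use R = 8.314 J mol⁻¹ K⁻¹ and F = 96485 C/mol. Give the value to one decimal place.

Cathode: Cl₂/Cl⁻; anode: Cd²⁺/Cd. E°cell = (+1.36) − (-0.41) = +1.77 V, with n = 2.
ΔG° = −nFE° = −RT ln K, so ln K = nFE°/(RT) = (2)(96485)(+1.77) / ((8.314)(298)) = 137.860.

137.9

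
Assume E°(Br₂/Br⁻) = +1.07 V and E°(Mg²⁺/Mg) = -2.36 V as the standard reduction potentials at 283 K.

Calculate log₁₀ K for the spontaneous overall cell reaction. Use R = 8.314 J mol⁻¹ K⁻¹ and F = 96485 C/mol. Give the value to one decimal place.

122.2

Cathode: Br₂/Br⁻; anode: Mg²⁺/Mg. E°cell = (+1.07) − (-2.36) = +3.43 V, with n = 2.
ΔG° = −nFE° = −RT ln K, so ln K = nFE°/(RT) = (2)(96485)(+3.43) / ((8.314)(283)) = 281.311.
log₁₀ K = 281.311 / ln 10 = 122.2.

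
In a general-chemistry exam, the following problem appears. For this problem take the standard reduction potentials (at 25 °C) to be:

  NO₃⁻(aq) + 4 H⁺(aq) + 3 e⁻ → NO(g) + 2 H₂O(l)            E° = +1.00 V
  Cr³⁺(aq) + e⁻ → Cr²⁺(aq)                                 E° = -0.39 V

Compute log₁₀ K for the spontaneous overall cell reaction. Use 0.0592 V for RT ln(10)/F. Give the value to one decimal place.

Cathode: NO₃⁻/NO; anode: Cr³⁺/Cr²⁺. E°cell = +1.39 V, n = 3.
log K = nE°cell / 0.0592 = (3)(+1.39) / 0.0592 = 70.4.

70.4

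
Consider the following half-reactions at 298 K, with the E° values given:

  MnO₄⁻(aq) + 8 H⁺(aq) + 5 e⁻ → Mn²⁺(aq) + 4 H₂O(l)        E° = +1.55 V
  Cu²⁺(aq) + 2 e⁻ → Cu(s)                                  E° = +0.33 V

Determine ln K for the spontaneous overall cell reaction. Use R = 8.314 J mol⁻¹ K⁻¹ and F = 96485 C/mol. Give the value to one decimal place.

475.1

Cathode: MnO₄⁻/Mn²⁺; anode: Cu²⁺/Cu. E°cell = (+1.55) − (+0.33) = +1.22 V, with n = 10.
ΔG° = −nFE° = −RT ln K, so ln K = nFE°/(RT) = (10)(96485)(+1.22) / ((8.314)(298)) = 475.109.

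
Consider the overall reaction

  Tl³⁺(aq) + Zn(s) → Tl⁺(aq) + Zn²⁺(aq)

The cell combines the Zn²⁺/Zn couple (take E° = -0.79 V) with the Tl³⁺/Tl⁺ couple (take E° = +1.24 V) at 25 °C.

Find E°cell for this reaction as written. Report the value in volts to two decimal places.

The Tl³⁺/Tl⁺ couple has the higher reduction potential, so it is the cathode; Zn²⁺/Zn is oxidised at the anode.
E°cell = E°(cathode) − E°(anode) = (+1.24) − (-0.79) = +2.03 V.

+2.03 V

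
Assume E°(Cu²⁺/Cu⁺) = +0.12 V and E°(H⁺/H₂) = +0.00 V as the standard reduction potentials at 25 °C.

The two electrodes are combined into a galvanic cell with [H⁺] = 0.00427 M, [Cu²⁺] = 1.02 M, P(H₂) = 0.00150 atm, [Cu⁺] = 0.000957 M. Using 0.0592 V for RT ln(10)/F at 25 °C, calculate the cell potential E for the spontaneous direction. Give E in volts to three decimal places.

Cu²⁺/Cu⁺ is the cathode (higher E°), H⁺/H₂ the anode: E°cell = +0.12 − (+0.00) = +0.12 V, n = 2.
Overall: 2 Cu²⁺(aq) + H₂(g) → 2 Cu⁺(aq) + 2 H⁺(aq)
Q = [Cu⁺]^2·[H⁺]^2 / ([Cu²⁺]^2·P(H₂)); log Q = -7.971.
E = E° − (0.0592/n) log Q = +0.12 − (0.0592/2)(-7.971) = +0.356 V.

+0.356 V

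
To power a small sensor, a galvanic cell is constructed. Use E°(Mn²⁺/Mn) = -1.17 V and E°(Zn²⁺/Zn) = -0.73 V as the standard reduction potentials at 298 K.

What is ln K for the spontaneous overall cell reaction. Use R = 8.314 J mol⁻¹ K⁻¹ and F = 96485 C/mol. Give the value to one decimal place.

Cathode: Zn²⁺/Zn; anode: Mn²⁺/Mn. E°cell = (-0.73) − (-1.17) = +0.44 V, with n = 2.
ΔG° = −nFE° = −RT ln K, so ln K = nFE°/(RT) = (2)(96485)(+0.44) / ((8.314)(298)) = 34.270.

34.3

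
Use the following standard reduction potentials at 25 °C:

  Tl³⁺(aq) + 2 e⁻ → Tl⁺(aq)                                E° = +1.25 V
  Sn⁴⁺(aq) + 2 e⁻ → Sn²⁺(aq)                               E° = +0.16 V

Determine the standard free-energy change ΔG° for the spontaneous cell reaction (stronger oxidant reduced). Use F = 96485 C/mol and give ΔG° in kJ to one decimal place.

Tl³⁺/Tl⁺ (E° = +1.25 V) is the cathode; Sn⁴⁺/Sn²⁺ (E° = +0.16 V) is the anode, so E°cell = +1.09 V.
Balancing electrons gives n = 2 (lcm of 2 and 2).
ΔG° = −nFE° = −(2)(96485)(+1.09) = -210,337 J = -210.3 kJ.

-210.3 kJ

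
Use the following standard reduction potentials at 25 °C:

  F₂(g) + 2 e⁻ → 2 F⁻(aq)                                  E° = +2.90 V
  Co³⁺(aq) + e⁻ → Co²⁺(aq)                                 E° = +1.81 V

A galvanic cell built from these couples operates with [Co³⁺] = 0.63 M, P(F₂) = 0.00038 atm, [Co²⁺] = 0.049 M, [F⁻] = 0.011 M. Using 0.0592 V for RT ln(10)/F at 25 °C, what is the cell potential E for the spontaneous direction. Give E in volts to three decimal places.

+1.039 V

F₂/F⁻ is the cathode (higher E°), Co³⁺/Co²⁺ the anode: E°cell = +2.90 − (+1.81) = +1.09 V, n = 2.
Overall: F₂(g) + 2 Co²⁺(aq) → 2 F⁻(aq) + 2 Co³⁺(aq)
Q = [F⁻]^2·[Co³⁺]^2 / (P(F₂)·[Co²⁺]^2); log Q = 1.721.
E = E° − (0.0592/n) log Q = +1.09 − (0.0592/2)(1.721) = +1.039 V.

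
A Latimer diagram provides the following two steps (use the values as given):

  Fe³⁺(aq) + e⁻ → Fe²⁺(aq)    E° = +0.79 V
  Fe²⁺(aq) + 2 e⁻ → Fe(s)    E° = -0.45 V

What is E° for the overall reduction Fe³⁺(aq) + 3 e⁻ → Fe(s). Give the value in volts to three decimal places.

Adding the free-energy changes (−nFE°) of the two steps gives −n₃FE°₃ = −n₁FE°₁ − n₂FE°₂.
E°₃ = (1×+0.79 + 2×-0.45) / 3 = (-0.110) / 3 = -0.037 V.

-0.037 V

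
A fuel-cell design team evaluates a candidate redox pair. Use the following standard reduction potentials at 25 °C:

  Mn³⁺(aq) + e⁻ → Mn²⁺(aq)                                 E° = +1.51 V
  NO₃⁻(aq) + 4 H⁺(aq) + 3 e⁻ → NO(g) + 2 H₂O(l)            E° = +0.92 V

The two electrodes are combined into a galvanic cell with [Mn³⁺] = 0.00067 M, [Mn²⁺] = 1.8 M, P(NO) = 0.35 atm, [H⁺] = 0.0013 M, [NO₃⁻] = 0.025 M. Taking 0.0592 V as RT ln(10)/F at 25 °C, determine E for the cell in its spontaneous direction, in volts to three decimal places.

+0.637 V

Mn³⁺/Mn²⁺ is the cathode (higher E°), NO₃⁻/NO the anode: E°cell = +1.51 − (+0.92) = +0.59 V, n = 3.
Overall: 3 Mn³⁺(aq) + NO(g) + 2 H₂O(l) → 3 Mn²⁺(aq) + NO₃⁻(aq) + 4 H⁺(aq)
Q = [Mn²⁺]^3·[NO₃⁻]·[H⁺]^4 / ([Mn³⁺]^3·P(NO)); log Q = -2.403.
E = E° − (0.0592/n) log Q = +0.59 − (0.0592/3)(-2.403) = +0.637 V.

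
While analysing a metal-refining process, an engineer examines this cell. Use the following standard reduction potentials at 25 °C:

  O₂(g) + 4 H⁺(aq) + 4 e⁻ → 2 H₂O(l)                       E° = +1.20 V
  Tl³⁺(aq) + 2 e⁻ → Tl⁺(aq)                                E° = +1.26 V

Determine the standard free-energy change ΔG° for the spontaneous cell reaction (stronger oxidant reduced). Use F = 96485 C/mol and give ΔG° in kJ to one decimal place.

-23.2 kJ

Tl³⁺/Tl⁺ (E° = +1.26 V) is the cathode; O₂/H₂O (E° = +1.20 V) is the anode, so E°cell = +0.06 V.
Balancing electrons gives n = 4 (lcm of 2 and 4).
ΔG° = −nFE° = −(4)(96485)(+0.06) = -23,156 J = -23.2 kJ.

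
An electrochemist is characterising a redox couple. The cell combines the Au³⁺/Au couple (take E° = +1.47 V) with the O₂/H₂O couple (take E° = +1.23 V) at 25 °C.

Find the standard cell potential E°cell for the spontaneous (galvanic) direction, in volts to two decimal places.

The Au³⁺/Au couple has the higher reduction potential, so it is the cathode; O₂/H₂O is oxidised at the anode.
E°cell = E°(cathode) − E°(anode) = (+1.47) − (+1.23) = +0.24 V.

+0.24 V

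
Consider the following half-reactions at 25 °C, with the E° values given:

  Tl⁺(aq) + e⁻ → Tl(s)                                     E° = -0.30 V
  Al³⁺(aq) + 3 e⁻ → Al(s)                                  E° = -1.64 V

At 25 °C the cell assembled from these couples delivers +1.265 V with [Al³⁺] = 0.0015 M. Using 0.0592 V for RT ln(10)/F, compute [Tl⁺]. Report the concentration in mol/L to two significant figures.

0.0062 M

Tl⁺/Tl is the cathode, Al³⁺/Al the anode: E°cell = +1.34 V, n = 3.
Overall reaction: 3 Tl⁺(aq) + Al(s) → 3 Tl(s) + Al³⁺(aq); Q = [Al³⁺]^1/[Tl⁺]^3.
From E = E° − (0.0592/n) log Q: log Q = (E° − E)·n/0.0592 = (+1.34 − (+1.265))·3/0.0592 = 3.8007.
So 3·log[Tl⁺] = 1·log(0.0015) − log Q = -2.8239 − (3.8007) = -6.6246; log[Tl⁺] = -6.6246 / 3 = -2.2082; [Tl⁺] = 10^(-2.2082) ≈ 0.0062 M.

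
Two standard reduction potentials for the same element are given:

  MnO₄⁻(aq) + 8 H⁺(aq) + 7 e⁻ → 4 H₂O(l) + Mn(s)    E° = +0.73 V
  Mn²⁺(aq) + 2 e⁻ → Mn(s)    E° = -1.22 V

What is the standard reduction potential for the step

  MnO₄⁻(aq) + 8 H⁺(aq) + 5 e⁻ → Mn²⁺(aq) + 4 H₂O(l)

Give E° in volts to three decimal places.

Sequential free energies add, so n₃E°₃ = n₁E°₁ + n₂E°₂.
With n₃ = 7, and the known step contributing 2×(-1.22) V, the unknown satisfies 5·E° = 7×(+0.73) − 2×(-1.22) = +7.550.
E° = +7.550 / 5 = +1.510 V.

+1.510 V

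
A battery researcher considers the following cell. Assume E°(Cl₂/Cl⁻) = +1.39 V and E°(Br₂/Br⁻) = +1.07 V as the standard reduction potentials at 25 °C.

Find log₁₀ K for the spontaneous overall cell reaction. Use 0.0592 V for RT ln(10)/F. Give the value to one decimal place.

Cathode: Cl₂/Cl⁻; anode: Br₂/Br⁻. E°cell = +0.32 V, n = 2.
log K = nE°cell / 0.0592 = (2)(+0.32) / 0.0592 = 10.8.

10.8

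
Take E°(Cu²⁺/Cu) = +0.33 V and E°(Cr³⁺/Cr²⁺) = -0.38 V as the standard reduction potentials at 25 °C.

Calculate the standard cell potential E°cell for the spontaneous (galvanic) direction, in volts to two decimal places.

The Cu²⁺/Cu couple has the higher reduction potential, so it is the cathode; Cr³⁺/Cr²⁺ is oxidised at the anode.
E°cell = E°(cathode) − E°(anode) = (+0.33) − (-0.38) = +0.71 V.

+0.71 V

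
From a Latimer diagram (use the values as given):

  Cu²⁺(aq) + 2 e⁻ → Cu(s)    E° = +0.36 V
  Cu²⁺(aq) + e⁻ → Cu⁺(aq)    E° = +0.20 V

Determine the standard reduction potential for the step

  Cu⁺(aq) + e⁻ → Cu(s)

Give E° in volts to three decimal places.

+0.520 V

Sequential free energies add, so n₃E°₃ = n₁E°₁ + n₂E°₂.
With n₃ = 2, and the known step contributing 1×(+0.20) V, the unknown satisfies 1·E° = 2×(+0.36) − 1×(+0.20) = +0.520.
E° = +0.520 / 1 = +0.520 V.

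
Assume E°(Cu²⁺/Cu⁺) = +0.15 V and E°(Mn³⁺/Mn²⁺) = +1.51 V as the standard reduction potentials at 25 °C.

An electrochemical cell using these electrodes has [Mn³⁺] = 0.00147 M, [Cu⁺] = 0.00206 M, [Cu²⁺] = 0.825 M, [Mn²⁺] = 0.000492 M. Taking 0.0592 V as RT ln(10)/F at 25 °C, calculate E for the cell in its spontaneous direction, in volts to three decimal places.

+1.234 V

Mn³⁺/Mn²⁺ is the cathode (higher E°), Cu²⁺/Cu⁺ the anode: E°cell = +1.51 − (+0.15) = +1.36 V, n = 1.
Overall: Mn³⁺(aq) + Cu⁺(aq) → Mn²⁺(aq) + Cu²⁺(aq)
Q = [Mn²⁺]·[Cu²⁺] / ([Mn³⁺]·[Cu⁺]); log Q = 2.127.
E = E° − (0.0592/n) log Q = +1.36 − (0.0592/1)(2.127) = +1.234 V.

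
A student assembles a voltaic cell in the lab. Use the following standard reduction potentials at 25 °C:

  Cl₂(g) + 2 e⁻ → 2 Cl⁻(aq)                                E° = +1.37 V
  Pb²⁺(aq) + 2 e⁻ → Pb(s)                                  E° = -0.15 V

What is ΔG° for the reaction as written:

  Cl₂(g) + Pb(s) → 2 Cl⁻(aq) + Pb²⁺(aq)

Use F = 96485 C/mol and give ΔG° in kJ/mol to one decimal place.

-293.3 kJ/mol

As written, Cl₂/Cl⁻ is reduced (cathode) and Pb²⁺/Pb is oxidised (anode), so E°cell = (+1.37) − (-0.15) = +1.52 V.
Balancing electrons gives n = 2.
ΔG° = −nFE° = −(2)(96485)(+1.52) = -293,314 J = -293.3 kJ/mol.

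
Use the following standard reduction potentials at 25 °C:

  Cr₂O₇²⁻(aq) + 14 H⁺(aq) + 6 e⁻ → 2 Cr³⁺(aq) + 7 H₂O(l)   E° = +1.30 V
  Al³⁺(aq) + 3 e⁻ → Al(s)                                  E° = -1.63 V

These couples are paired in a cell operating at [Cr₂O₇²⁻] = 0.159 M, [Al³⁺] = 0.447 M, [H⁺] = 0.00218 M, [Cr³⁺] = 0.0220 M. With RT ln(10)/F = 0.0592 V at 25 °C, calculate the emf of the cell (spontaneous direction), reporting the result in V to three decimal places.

Cr₂O₇²⁻/Cr³⁺ is the cathode (higher E°), Al³⁺/Al the anode: E°cell = +1.30 − (-1.63) = +2.93 V, n = 6.
Overall: Cr₂O₇²⁻(aq) + 14 H⁺(aq) + 2 Al(s) → 2 Cr³⁺(aq) + 7 H₂O(l) + 2 Al³⁺(aq)
Q = [Cr³⁺]^2·[Al³⁺]^2 / ([Cr₂O₇²⁻]·[H⁺]^14); log Q = 34.046.
E = E° − (0.0592/n) log Q = +2.93 − (0.0592/6)(34.046) = +2.594 V.

+2.594 V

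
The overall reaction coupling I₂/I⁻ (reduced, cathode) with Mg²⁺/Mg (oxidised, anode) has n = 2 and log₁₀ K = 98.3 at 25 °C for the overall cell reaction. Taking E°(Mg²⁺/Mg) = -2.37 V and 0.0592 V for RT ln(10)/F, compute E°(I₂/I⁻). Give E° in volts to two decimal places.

E°cell = (0.0592/n)·log K = (0.0592/2)(98.3) = +2.910 V.
Since I₂/I⁻ is the cathode and Mg²⁺/Mg the anode, E°cell = E°(I₂/I⁻) − E°(Mg²⁺/Mg).
So E°(I₂/I⁻) = E°cell + E°(Mg²⁺/Mg) = +2.910 + (-2.37) = +0.54 V.

+0.54 V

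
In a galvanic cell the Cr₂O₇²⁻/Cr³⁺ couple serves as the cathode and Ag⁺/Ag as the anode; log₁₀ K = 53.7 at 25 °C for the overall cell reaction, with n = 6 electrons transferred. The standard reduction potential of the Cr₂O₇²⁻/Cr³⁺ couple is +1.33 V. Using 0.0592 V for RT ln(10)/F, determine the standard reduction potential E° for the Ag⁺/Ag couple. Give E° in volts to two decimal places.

+0.80 V

E°cell = (0.0592/n)·log K = (0.0592/6)(53.7) = +0.530 V.
Since Cr₂O₇²⁻/Cr³⁺ is the cathode and Ag⁺/Ag the anode, E°cell = E°(Cr₂O₇²⁻/Cr³⁺) − E°(Ag⁺/Ag).
So E°(Ag⁺/Ag) = E°(Cr₂O₇²⁻/Cr³⁺) − E°cell = (+1.33) − (+0.530) = +0.80 V.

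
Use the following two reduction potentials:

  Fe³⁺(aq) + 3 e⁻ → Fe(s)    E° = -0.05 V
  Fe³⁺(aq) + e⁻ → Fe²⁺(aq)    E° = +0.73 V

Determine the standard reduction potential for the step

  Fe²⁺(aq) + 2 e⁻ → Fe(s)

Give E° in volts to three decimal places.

-0.440 V

Sequential free energies add, so n₃E°₃ = n₁E°₁ + n₂E°₂.
With n₃ = 3, and the known step contributing 1×(+0.73) V, the unknown satisfies 2·E° = 3×(-0.05) − 1×(+0.73) = -0.880.
E° = -0.880 / 2 = -0.440 V.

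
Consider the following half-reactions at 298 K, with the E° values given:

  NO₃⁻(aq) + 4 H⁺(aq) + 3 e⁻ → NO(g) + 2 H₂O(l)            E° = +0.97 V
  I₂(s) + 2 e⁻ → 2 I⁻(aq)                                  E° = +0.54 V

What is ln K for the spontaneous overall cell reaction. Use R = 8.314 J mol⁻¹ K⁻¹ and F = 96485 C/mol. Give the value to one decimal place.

100.5

Cathode: NO₃⁻/NO; anode: I₂/I⁻. E°cell = (+0.97) − (+0.54) = +0.43 V, with n = 6.
ΔG° = −nFE° = −RT ln K, so ln K = nFE°/(RT) = (6)(96485)(+0.43) / ((8.314)(298)) = 100.474.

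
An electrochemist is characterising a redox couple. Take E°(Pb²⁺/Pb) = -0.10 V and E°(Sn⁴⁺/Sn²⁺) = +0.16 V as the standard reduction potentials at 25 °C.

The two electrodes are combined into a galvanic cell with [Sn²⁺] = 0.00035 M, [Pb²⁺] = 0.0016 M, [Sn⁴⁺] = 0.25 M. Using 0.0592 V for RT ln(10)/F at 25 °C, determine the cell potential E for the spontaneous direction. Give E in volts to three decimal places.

+0.427 V

Sn⁴⁺/Sn²⁺ is the cathode (higher E°), Pb²⁺/Pb the anode: E°cell = +0.16 − (-0.10) = +0.26 V, n = 2.
Overall: Sn⁴⁺(aq) + Pb(s) → Sn²⁺(aq) + Pb²⁺(aq)
Q = [Sn²⁺]·[Pb²⁺] / ([Sn⁴⁺]); log Q = -5.650.
E = E° − (0.0592/n) log Q = +0.26 − (0.0592/2)(-5.650) = +0.427 V.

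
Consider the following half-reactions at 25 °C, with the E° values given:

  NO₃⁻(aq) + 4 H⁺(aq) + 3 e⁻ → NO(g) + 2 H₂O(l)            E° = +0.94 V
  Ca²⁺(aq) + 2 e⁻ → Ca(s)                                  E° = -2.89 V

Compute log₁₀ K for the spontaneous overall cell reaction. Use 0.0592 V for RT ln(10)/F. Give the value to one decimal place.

Cathode: NO₃⁻/NO; anode: Ca²⁺/Ca. E°cell = +3.83 V, n = 6.
log K = nE°cell / 0.0592 = (6)(+3.83) / 0.0592 = 388.2.

388.2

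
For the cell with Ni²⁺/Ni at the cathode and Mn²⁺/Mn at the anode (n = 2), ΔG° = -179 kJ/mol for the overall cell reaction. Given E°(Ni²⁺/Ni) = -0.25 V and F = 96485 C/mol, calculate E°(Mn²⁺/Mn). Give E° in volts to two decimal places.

-1.18 V

E°cell = −ΔG°/(nF) = −(-179×10³)/((2)(96485)) = +0.928 V.
Since Ni²⁺/Ni is the cathode and Mn²⁺/Mn the anode, E°cell = E°(Ni²⁺/Ni) − E°(Mn²⁺/Mn).
So E°(Mn²⁺/Mn) = E°(Ni²⁺/Ni) − E°cell = (-0.25) − (+0.928) = -1.18 V.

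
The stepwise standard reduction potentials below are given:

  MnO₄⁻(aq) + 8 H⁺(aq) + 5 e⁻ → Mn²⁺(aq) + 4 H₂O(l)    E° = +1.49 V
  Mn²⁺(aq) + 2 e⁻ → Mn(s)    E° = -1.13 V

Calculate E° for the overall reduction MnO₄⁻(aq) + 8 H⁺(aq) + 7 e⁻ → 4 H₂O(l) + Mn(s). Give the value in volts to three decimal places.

+0.741 V

Adding the free-energy changes (−nFE°) of the two steps gives −n₃FE°₃ = −n₁FE°₁ − n₂FE°₂.
E°₃ = (5×+1.49 + 2×-1.13) / 7 = (+5.190) / 7 = +0.741 V.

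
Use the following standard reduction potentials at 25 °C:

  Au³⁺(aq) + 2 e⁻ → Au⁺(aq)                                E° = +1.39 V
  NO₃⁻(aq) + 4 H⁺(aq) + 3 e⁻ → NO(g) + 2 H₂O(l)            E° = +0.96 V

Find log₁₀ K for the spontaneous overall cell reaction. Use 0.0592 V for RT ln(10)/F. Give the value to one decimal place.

43.6

Cathode: Au³⁺/Au⁺; anode: NO₃⁻/NO. E°cell = +0.43 V, n = 6.
log K = nE°cell / 0.0592 = (6)(+0.43) / 0.0592 = 43.6.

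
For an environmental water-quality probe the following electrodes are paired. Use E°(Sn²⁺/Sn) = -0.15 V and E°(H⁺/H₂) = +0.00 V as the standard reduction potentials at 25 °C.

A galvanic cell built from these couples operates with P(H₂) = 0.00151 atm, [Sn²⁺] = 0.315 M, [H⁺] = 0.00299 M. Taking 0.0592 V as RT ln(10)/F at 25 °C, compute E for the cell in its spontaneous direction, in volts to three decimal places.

H⁺/H₂ is the cathode (higher E°), Sn²⁺/Sn the anode: E°cell = +0.00 − (-0.15) = +0.15 V, n = 2.
Overall: 2 H⁺(aq) + Sn(s) → H₂(g) + Sn²⁺(aq)
Q = P(H₂)·[Sn²⁺] / ([H⁺]^2); log Q = 1.726.
E = E° − (0.0592/n) log Q = +0.15 − (0.0592/2)(1.726) = +0.099 V.

+0.099 V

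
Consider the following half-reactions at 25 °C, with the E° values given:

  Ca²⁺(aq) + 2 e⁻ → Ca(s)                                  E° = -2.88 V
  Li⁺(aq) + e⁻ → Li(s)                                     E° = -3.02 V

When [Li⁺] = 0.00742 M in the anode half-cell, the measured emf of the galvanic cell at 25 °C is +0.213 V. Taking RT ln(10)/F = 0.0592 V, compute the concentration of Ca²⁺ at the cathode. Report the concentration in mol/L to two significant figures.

0.016 M

Ca²⁺/Ca is the cathode, Li⁺/Li the anode: E°cell = +0.14 V, n = 2.
Overall reaction: Ca²⁺(aq) + 2 Li(s) → Ca(s) + 2 Li⁺(aq); Q = [Li⁺]^2/[Ca²⁺]^1.
From E = E° − (0.0592/n) log Q: log Q = (E° − E)·n/0.0592 = (+0.14 − (+0.213))·2/0.0592 = -2.4662.
So 1·log[Ca²⁺] = 2·log(0.00742) − log Q = -4.2592 − (-2.4662) = -1.7930; [Ca²⁺] = 10^(-1.7930) ≈ 0.016 M.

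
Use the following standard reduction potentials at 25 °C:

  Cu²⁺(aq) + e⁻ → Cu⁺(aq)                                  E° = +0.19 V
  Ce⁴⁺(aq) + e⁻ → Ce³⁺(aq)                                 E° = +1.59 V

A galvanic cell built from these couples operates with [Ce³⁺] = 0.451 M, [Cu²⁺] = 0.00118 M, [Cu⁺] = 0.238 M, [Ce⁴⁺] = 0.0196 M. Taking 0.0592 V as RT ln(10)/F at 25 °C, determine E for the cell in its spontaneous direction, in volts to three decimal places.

+1.456 V

Ce⁴⁺/Ce³⁺ is the cathode (higher E°), Cu²⁺/Cu⁺ the anode: E°cell = +1.59 − (+0.19) = +1.40 V, n = 1.
Overall: Ce⁴⁺(aq) + Cu⁺(aq) → Ce³⁺(aq) + Cu²⁺(aq)
Q = [Ce³⁺]·[Cu²⁺] / ([Ce⁴⁺]·[Cu⁺]); log Q = -0.943.
E = E° − (0.0592/n) log Q = +1.40 − (0.0592/1)(-0.943) = +1.456 V.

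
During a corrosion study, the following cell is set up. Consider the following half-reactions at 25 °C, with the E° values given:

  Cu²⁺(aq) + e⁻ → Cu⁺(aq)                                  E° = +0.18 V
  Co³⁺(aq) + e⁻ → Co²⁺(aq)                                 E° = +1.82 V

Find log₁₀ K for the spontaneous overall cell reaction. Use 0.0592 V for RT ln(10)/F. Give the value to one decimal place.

Cathode: Co³⁺/Co²⁺; anode: Cu²⁺/Cu⁺. E°cell = +1.64 V, n = 1.
log K = nE°cell / 0.0592 = (1)(+1.64) / 0.0592 = 27.7.

27.7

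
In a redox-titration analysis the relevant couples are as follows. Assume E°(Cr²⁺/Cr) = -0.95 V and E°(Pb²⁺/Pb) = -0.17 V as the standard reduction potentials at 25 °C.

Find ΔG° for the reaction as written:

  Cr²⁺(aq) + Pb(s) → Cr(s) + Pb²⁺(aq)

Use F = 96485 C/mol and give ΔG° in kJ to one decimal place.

+150.5 kJ

As written, Cr²⁺/Cr is reduced (cathode) and Pb²⁺/Pb is oxidised (anode), so E°cell = (-0.95) − (-0.17) = -0.78 V.
Balancing electrons gives n = 2.
ΔG° = −nFE° = −(2)(96485)(-0.78) = 150,517 J = +150.5 kJ.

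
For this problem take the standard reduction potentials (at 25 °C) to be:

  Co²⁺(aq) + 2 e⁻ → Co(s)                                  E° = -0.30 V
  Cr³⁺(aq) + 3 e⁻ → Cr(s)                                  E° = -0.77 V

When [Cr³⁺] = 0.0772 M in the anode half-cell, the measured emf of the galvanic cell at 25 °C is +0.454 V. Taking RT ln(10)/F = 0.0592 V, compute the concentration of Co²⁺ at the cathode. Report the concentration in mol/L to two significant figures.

0.052 M

Co²⁺/Co is the cathode, Cr³⁺/Cr the anode: E°cell = +0.47 V, n = 6.
Overall reaction: 3 Co²⁺(aq) + 2 Cr(s) → 3 Co(s) + 2 Cr³⁺(aq); Q = [Cr³⁺]^2/[Co²⁺]^3.
From E = E° − (0.0592/n) log Q: log Q = (E° − E)·n/0.0592 = (+0.47 − (+0.454))·6/0.0592 = 1.6216.
So 3·log[Co²⁺] = 2·log(0.0772) − log Q = -2.2248 − (1.6216) = -3.8464; log[Co²⁺] = -3.8464 / 3 = -1.2821; [Co²⁺] = 10^(-1.2821) ≈ 0.052 M.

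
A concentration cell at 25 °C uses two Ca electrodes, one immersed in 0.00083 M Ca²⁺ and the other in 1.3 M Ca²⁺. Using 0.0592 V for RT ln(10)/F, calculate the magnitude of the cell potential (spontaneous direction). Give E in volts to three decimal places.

For a concentration cell E°cell = 0. The 1.3 M side is the cathode (reduction is favoured where [Ca²⁺] is higher).
With n = 2, E = −(0.0592/2) log([Ca²⁺]ₐₙ/[Ca²⁺]꜀ₐₜ) = −(0.0592/2) log(0.00083/1.3) = −(0.0592/2)(-3.195) = +0.095 V.

+0.095 V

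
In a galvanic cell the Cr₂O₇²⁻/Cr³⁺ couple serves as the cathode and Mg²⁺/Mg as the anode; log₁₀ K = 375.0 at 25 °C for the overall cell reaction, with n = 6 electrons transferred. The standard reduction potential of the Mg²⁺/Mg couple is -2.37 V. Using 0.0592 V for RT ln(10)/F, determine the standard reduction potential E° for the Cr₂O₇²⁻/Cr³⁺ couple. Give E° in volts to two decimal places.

+1.33 V

E°cell = (0.0592/n)·log K = (0.0592/6)(375.0) = +3.700 V.
Since Cr₂O₇²⁻/Cr³⁺ is the cathode and Mg²⁺/Mg the anode, E°cell = E°(Cr₂O₇²⁻/Cr³⁺) − E°(Mg²⁺/Mg).
So E°(Cr₂O₇²⁻/Cr³⁺) = E°cell + E°(Mg²⁺/Mg) = +3.700 + (-2.37) = +1.33 V.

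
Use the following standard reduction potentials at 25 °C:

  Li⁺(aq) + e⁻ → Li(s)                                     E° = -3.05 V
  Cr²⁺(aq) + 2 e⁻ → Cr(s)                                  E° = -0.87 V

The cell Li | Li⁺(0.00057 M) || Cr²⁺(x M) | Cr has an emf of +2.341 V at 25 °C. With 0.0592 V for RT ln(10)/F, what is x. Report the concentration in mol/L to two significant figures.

Cr²⁺/Cr is the cathode, Li⁺/Li the anode: E°cell = +2.18 V, n = 2.
Overall reaction: Cr²⁺(aq) + 2 Li(s) → Cr(s) + 2 Li⁺(aq); Q = [Li⁺]^2/[Cr²⁺]^1.
From E = E° − (0.0592/n) log Q: log Q = (E° − E)·n/0.0592 = (+2.18 − (+2.341))·2/0.0592 = -5.4392.
So 1·log[Cr²⁺] = 2·log(0.00057) − log Q = -6.4883 − (-5.4392) = -1.0491; [Cr²⁺] = 10^(-1.0491) ≈ 0.089 M.

0.089 M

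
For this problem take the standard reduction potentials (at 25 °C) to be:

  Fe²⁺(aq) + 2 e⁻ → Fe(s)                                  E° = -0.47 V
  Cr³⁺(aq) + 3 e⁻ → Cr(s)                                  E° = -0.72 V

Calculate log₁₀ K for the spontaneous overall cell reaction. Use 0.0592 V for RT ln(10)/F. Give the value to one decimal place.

25.3

Cathode: Fe²⁺/Fe; anode: Cr³⁺/Cr. E°cell = +0.25 V, n = 6.
log K = nE°cell / 0.0592 = (6)(+0.25) / 0.0592 = 25.3.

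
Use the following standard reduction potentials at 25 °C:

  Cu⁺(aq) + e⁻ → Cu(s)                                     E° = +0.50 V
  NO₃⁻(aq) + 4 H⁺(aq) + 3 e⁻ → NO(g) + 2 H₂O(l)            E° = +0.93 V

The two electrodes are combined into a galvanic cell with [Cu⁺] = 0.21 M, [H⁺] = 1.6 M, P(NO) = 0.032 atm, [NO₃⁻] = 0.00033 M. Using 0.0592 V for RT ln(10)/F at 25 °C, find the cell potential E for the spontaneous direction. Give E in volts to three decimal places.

+0.447 V

NO₃⁻/NO is the cathode (higher E°), Cu⁺/Cu the anode: E°cell = +0.93 − (+0.50) = +0.43 V, n = 3.
Overall: NO₃⁻(aq) + 4 H⁺(aq) + 3 Cu(s) → NO(g) + 2 H₂O(l) + 3 Cu⁺(aq)
Q = P(NO)·[Cu⁺]^3 / ([NO₃⁻]·[H⁺]^4); log Q = -0.863.
E = E° − (0.0592/n) log Q = +0.43 − (0.0592/3)(-0.863) = +0.447 V.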